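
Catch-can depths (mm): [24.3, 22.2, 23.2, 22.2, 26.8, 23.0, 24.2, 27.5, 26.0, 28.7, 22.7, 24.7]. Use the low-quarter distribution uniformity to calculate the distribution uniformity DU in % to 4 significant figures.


Approach: apply the low-quarter distribution uniformity, DU = (mean of lowest quarter of readings / overall mean)*100.
sorted lowest 3 of 12: [22.2, 22.2, 22.7] -> mean = 22.3667 mm
overall mean = 24.6250 mm
DU = (22.3667/24.6250)*100 = 90.83 %
Therefore the distribution uniformity DU = 90.83 %.


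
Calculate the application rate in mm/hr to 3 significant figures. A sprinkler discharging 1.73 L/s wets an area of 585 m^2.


Approach: apply the application rate relation, rate = (Q/A)*3600.
rate = (1.73 / 585) * 3600 = 10.6 mm/hr
Therefore the application rate = 10.6 mm/hr.


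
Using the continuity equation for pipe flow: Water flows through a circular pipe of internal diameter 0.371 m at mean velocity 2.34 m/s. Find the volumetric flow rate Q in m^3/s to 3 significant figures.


Approach: apply the continuity equation for pipe flow, Q = A * v with A = pi*(D/2)^2.
A = pi*(0.371/2)^2 = 0.10810 m^2
Q = 0.10810 * 2.34 = 0.253 m^3/s
Therefore the volumetric flow rate Q = 0.253 m^3/s.


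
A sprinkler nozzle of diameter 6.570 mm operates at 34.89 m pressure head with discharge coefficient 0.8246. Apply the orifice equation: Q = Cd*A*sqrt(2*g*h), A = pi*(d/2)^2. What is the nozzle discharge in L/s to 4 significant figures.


A = pi*(6.570e-3/2)^2 = 3.39016e-05 m^2
Q = 0.8246 * 3.39016e-05 * sqrt(2*9.81*34.89) * 1000 = 0.7314 L/s
Therefore the nozzle discharge = 0.7314 L/s.


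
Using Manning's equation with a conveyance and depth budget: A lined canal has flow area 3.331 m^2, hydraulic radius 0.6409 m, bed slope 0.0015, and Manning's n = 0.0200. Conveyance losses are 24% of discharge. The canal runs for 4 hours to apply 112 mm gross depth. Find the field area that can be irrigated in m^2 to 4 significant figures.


Approach: apply Manning's equation with a conveyance and depth budget, Q = (1/n)*A*R^(2/3)*S^(1/2); Q_field = Q*(1-loss); Area = Q_field*t/(d/1000).
Step 1 — canal discharge (Manning's equation):
  Q = (1/0.0200) * 3.331 * 0.6409^(2/3) * 0.0015^(1/2) = 4.79495 m^3/s
Step 2 — delivered flow: Q_field = 4.79495*(1 - 24/100) = 3.64416 m^3/s
Step 3 — volume delivered: V = 3.64416 * 4*3600 = 52475.9 m^3
Step 4 — area served: A = V / (depth/1000) = 52475.9 / 0.112 = 468500 m^2
Therefore the field area that can be irrigated = 468500 m^2.


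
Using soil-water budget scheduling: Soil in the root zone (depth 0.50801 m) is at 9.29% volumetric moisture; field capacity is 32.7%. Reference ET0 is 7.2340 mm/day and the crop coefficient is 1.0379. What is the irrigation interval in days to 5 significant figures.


Approach: apply soil-water budget scheduling, SMD = (FC-theta)/100*depth*1000; ETc = ET0*Kc; interval = SMD/ETc.
Step 1 — soil moisture deficit:
  SMD = (32.7 - 9.29)/100 * 0.50801 * 1000 = 118.9251 mm
Step 2 — daily crop ET (ETc = ET0*Kc):
  ETc = 7.2340 * 1.0379 = 7.508169 mm/day
Step 3 — irrigation interval (SMD/ETc):
  interval = 118.9251 / 7.508169 = 15.839 days
Therefore the irrigation interval = 15.839 days.


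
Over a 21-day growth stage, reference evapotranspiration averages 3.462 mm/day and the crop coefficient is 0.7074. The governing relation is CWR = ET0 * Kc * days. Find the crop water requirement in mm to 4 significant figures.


CWR = 3.462 * 0.7074 * 21 = 51.43 mm
Therefore the crop water requirement = 51.43 mm.


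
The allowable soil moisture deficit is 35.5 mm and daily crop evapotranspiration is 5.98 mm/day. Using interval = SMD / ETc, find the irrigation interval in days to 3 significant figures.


interval = 35.5 / 5.98 = 5.94 days
Therefore the irrigation interval = 5.94 days.


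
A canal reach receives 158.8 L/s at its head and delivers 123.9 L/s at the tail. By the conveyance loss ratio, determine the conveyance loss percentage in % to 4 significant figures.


Approach: apply the conveyance loss ratio, loss% = ((Q_head - Q_tail)/Q_head)*100.
loss = ((158.8 - 123.9)/158.8)*100 = 21.98 %
Therefore the conveyance loss percentage = 21.98 %.


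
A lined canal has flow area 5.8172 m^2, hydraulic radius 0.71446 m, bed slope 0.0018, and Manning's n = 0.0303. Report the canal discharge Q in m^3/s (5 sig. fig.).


Approach: apply Manning's equation, Q = (1/n)*A*R^(2/3)*S^(1/2).
Q = (1/0.0303) * 5.8172 * 0.71446^(2/3) * 0.0018^(1/2) = 6.5097 m^3/s
Therefore the canal discharge Q = 6.5097 m^3/s.


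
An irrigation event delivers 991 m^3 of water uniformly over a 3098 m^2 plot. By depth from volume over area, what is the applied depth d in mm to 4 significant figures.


Approach: apply depth from volume over area, d = (V/A)*1000.
d = (991 / 3098) * 1000 = 319.9 mm
Therefore the applied depth d = 319.9 mm.


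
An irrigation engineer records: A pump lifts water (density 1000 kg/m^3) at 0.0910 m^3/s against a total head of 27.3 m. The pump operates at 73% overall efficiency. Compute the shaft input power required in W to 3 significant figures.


Approach: apply hydraulic power then efficiency conversion, P = rho*g*Q*H; P_in = P/eta.
Step 1 — hydraulic power (P = rho*g*Q*H):
  P = 1000 * 9.81 * 0.0910 * 27.3 = 24371 W
Step 2 — input power: P_in = P/eta = 24371 / 0.73 = 33400 W
Therefore the shaft input power required = 33400 W.


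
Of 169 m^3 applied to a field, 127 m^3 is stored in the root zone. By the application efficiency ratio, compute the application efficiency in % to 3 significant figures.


Approach: apply the application efficiency ratio, Ea = (stored/applied)*100.
Ea = (127/169)*100 = 75.1 %
Therefore the application efficiency = 75.1 %.


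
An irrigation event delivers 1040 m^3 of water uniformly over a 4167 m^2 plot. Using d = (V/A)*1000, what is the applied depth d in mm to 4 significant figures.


d = (1040 / 4167) * 1000 = 249.6 mm
Therefore the applied depth d = 249.6 mm.


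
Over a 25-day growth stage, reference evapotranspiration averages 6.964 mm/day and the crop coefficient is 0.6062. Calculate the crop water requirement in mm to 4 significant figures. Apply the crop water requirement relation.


Approach: apply the crop water requirement relation, CWR = ET0 * Kc * days.
CWR = 6.964 * 0.6062 * 25 = 105.5 mm
Therefore the crop water requirement = 105.5 mm.


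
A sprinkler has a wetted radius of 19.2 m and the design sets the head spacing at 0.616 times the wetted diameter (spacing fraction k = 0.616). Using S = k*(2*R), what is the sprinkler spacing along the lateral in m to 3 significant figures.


S = 0.616 * (2 * 19.2) = 23.7 m
Therefore the sprinkler spacing along the lateral = 23.7 m.


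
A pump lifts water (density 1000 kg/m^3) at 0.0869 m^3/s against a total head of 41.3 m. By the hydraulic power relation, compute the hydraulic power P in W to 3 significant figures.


Approach: apply the hydraulic power relation, P = rho*g*Q*H.
P = 1000 * 9.81 * 0.0869 * 41.3 = 35200 W
Therefore the hydraulic power P = 35200 W.


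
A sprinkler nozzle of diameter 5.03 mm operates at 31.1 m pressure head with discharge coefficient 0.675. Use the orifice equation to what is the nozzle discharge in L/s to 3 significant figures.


Approach: apply the orifice equation, Q = Cd*A*sqrt(2*g*h), A = pi*(d/2)^2.
A = pi*(5.03e-3/2)^2 = 1.9871e-05 m^2
Q = 0.675 * 1.9871e-05 * sqrt(2*9.81*31.1) * 1000 = 0.331 L/s
Therefore the nozzle discharge = 0.331 L/s.


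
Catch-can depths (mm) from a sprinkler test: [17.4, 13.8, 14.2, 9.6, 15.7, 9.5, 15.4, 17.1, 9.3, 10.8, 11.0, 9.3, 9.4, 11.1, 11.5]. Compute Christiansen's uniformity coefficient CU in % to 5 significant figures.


Approach: apply Christiansen's uniformity coefficient, CU = (1 - mean_abs_deviation/mean)*100.
mean = 12.34000 mm
mean |d_i - mean| = 2.608000 mm
CU = (1 - 2.608000/12.34000)*100 = 78.865 %
Therefore Christiansen's uniformity coefficient CU = 78.865 %.


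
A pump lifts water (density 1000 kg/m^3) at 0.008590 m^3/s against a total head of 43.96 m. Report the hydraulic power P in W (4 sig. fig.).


Approach: apply the hydraulic power relation, P = rho*g*Q*H.
P = 1000 * 9.81 * 0.008590 * 43.96 = 3704 W
Therefore the hydraulic power P = 3704 W.


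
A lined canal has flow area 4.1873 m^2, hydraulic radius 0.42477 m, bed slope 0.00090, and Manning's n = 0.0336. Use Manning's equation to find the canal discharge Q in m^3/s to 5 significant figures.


Approach: apply Manning's equation, Q = (1/n)*A*R^(2/3)*S^(1/2).
Q = (1/0.0336) * 4.1873 * 0.42477^(2/3) * 0.00090^(1/2) = 2.1126 m^3/s
Therefore the canal discharge Q = 2.1126 m^3/s.


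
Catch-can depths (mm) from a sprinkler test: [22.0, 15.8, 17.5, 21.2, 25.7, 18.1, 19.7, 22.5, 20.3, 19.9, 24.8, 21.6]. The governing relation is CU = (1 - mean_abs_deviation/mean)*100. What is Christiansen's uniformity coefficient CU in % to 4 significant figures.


mean = 20.7583 mm
mean |d_i - mean| = 2.20833 mm
CU = (1 - 2.20833/20.7583)*100 = 89.36 %
Therefore Christiansen's uniformity coefficient CU = 89.36 %.


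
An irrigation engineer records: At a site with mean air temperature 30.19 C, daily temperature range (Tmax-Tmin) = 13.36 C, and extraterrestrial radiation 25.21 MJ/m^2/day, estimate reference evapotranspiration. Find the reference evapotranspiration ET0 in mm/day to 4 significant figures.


Approach: apply the Hargreaves-Samani method, ET0 = 0.0023*(Tmean+17.8)*sqrt(Tmax-Tmin)*0.408*Ra.
ET0 = 0.0023*(30.19+17.8)*sqrt(13.36)*0.408*25.21 = 4.150 mm/day
Therefore the reference evapotranspiration ET0 = 4.150 mm/day.


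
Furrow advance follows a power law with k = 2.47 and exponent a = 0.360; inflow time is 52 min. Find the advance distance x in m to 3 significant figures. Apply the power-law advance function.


Approach: apply the power-law advance function, x = k*t^a.
x = 2.47 * 52^0.360 = 10.2 m
Therefore the advance distance x = 10.2 m.


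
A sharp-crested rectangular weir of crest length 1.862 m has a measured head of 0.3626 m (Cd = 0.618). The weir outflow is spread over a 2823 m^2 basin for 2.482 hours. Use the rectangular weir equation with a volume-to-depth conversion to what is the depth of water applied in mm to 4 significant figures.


Approach: apply the rectangular weir equation with a volume-to-depth conversion, Q = (2/3)*Cd*L*sqrt(2g)*H^1.5; d = Q*t/A * 1000.
Step 1 — weir discharge:
  Q = (2/3)*0.618*1.862*sqrt(2*9.81)*0.3626^1.5 = 0.741939 m^3/s
Step 2 — volume: V = 0.741939 * 2.482*3600 = 6629.37 m^3
Step 3 — depth: d = V/A * 1000 = 6629.37/2823 * 1000 = 2348 mm
Therefore the depth of water applied = 2348 mm.


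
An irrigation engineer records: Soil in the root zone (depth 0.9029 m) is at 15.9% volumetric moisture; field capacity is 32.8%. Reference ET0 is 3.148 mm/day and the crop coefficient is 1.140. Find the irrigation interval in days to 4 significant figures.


Approach: apply soil-water budget scheduling, SMD = (FC-theta)/100*depth*1000; ETc = ET0*Kc; interval = SMD/ETc.
Step 1 — soil moisture deficit:
  SMD = (32.8 - 15.9)/100 * 0.9029 * 1000 = 152.590 mm
Step 2 — daily crop ET (ETc = ET0*Kc):
  ETc = 3.148 * 1.140 = 3.58872 mm/day
Step 3 — irrigation interval (SMD/ETc):
  interval = 152.590 / 3.58872 = 42.52 days
Therefore the irrigation interval = 42.52 days.


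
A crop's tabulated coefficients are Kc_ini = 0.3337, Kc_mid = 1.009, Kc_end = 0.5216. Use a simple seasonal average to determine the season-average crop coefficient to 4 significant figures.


Approach: apply a simple seasonal average, Kc_avg = (Kc_ini + Kc_mid + Kc_end)/3.
Kc_avg = (0.3337 + 1.009 + 0.5216)/3 = 0.6214
Therefore the season-average crop coefficient = 0.6214.


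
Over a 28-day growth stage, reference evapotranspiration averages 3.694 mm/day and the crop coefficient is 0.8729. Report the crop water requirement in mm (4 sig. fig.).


Approach: apply the crop water requirement relation, CWR = ET0 * Kc * days.
CWR = 3.694 * 0.8729 * 28 = 90.29 mm
Therefore the crop water requirement = 90.29 mm.


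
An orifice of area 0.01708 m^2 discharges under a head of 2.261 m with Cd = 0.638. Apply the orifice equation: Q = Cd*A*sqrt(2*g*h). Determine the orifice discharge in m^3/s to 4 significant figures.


Q = 0.638 * 0.01708 * sqrt(2*9.81*2.261) = 0.07258 m^3/s
Therefore the orifice discharge = 0.07258 m^3/s.


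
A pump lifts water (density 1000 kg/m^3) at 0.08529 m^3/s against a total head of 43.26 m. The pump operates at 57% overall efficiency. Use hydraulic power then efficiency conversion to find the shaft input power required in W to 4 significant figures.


Approach: apply hydraulic power then efficiency conversion, P = rho*g*Q*H; P_in = P/eta.
Step 1 — hydraulic power (P = rho*g*Q*H):
  P = 1000 * 9.81 * 0.08529 * 43.26 = 36195.4 W
Step 2 — input power: P_in = P/eta = 36195.4 / 0.57 = 63500 W
Therefore the shaft input power required = 63500 W.


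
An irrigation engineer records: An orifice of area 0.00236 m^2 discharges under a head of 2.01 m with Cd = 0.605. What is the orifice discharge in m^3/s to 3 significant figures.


Approach: apply the orifice equation, Q = Cd*A*sqrt(2*g*h).
Q = 0.605 * 0.00236 * sqrt(2*9.81*2.01) = 0.00897 m^3/s
Therefore the orifice discharge = 0.00897 m^3/s.


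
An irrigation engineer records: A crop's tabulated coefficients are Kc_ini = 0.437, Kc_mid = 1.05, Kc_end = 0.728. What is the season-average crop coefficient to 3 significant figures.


Approach: apply a simple seasonal average, Kc_avg = (Kc_ini + Kc_mid + Kc_end)/3.
Kc_avg = (0.437 + 1.05 + 0.728)/3 = 0.738
Therefore the season-average crop coefficient = 0.738.


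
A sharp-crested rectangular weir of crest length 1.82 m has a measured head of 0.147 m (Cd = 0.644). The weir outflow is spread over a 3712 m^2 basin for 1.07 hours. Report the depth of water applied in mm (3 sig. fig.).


Approach: apply the rectangular weir equation with a volume-to-depth conversion, Q = (2/3)*Cd*L*sqrt(2g)*H^1.5; d = Q*t/A * 1000.
Step 1 — weir discharge:
  Q = (2/3)*0.644*1.82*sqrt(2*9.81)*0.147^1.5 = 0.19507 m^3/s
Step 2 — volume: V = 0.19507 * 1.07*3600 = 751.41 m^3
Step 3 — depth: d = V/A * 1000 = 751.41/3712 * 1000 = 202 mm
Therefore the depth of water applied = 202 mm.


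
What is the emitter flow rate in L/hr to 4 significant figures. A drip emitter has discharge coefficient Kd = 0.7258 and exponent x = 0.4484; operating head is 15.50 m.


Approach: apply the emitter characteristic equation, q = Kd * h^x.
q = 0.7258 * 15.50^0.4484 = 2.481 L/hr
Therefore the emitter flow rate = 2.481 L/hr.


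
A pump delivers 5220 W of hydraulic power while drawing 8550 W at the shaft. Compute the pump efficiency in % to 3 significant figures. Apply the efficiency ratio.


Approach: apply the efficiency ratio, eta = (P_out/P_in)*100.
eta = (5220 / 8550) * 100 = 61.1 %
Therefore the pump efficiency = 61.1 %.


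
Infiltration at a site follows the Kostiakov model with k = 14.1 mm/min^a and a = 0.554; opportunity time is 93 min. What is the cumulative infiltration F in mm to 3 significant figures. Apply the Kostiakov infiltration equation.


Approach: apply the Kostiakov infiltration equation, F = k*t^a.
F = 14.1 * 93^0.554 = 174 mm
Therefore the cumulative infiltration F = 174 mm.


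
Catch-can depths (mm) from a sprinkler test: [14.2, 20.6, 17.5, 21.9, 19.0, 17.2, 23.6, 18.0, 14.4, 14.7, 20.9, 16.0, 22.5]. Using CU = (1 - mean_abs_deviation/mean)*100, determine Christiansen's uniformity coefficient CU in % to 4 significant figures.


mean = 18.5000 mm
mean |d_i - mean| = 2.69231 mm
CU = (1 - 2.69231/18.5000)*100 = 85.45 %
Therefore Christiansen's uniformity coefficient CU = 85.45 %.


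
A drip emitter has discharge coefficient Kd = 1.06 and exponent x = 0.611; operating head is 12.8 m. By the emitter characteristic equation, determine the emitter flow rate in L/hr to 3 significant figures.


Approach: apply the emitter characteristic equation, q = Kd * h^x.
q = 1.06 * 12.8^0.611 = 5.03 L/hr
Therefore the emitter flow rate = 5.03 L/hr.


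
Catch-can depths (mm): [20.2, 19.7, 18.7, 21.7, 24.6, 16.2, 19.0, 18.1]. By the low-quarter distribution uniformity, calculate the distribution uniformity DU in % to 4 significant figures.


Approach: apply the low-quarter distribution uniformity, DU = (mean of lowest quarter of readings / overall mean)*100.
sorted lowest 2 of 8: [16.2, 18.1] -> mean = 17.1500 mm
overall mean = 19.7750 mm
DU = (17.1500/19.7750)*100 = 86.73 %
Therefore the distribution uniformity DU = 86.73 %.


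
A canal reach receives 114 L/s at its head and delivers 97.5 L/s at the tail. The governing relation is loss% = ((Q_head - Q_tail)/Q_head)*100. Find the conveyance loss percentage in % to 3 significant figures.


loss = ((114 - 97.5)/114)*100 = 14.5 %
Therefore the conveyance loss percentage = 14.5 %.


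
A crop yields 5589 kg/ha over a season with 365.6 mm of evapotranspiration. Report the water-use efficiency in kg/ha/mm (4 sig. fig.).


Approach: apply the water-use efficiency ratio, WUE = yield/ET.
WUE = 5589 / 365.6 = 15.29 kg/ha/mm
Therefore the water-use efficiency = 15.29 kg/ha/mm.


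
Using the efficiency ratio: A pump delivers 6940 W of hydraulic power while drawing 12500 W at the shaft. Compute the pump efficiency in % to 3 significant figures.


Approach: apply the efficiency ratio, eta = (P_out/P_in)*100.
eta = (6940 / 12500) * 100 = 55.5 %
Therefore the pump efficiency = 55.5 %.


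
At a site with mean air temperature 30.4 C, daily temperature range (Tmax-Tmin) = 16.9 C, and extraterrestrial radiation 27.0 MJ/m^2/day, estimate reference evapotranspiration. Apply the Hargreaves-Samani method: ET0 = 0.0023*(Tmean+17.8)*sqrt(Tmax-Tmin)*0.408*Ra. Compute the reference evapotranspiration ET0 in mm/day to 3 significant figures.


ET0 = 0.0023*(30.4+17.8)*sqrt(16.9)*0.408*27.0 = 5.02 mm/day
Therefore the reference evapotranspiration ET0 = 5.02 mm/day.


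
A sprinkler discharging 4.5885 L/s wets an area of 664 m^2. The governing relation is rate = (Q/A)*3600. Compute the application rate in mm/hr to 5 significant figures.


rate = (4.5885 / 664) * 3600 = 24.877 mm/hr
Therefore the application rate = 24.877 mm/hr.


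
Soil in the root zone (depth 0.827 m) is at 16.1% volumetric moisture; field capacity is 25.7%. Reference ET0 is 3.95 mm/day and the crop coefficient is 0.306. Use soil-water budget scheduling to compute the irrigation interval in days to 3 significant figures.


Approach: apply soil-water budget scheduling, SMD = (FC-theta)/100*depth*1000; ETc = ET0*Kc; interval = SMD/ETc.
Step 1 — soil moisture deficit:
  SMD = (25.7 - 16.1)/100 * 0.827 * 1000 = 79.392 mm
Step 2 — daily crop ET (ETc = ET0*Kc):
  ETc = 3.95 * 0.306 = 1.2087 mm/day
Step 3 — irrigation interval (SMD/ETc):
  interval = 79.392 / 1.2087 = 65.7 days
Therefore the irrigation interval = 65.7 days.


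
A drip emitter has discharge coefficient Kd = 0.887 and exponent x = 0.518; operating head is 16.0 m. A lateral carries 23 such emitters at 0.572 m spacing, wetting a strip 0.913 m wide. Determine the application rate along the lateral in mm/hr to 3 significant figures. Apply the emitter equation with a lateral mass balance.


Approach: apply the emitter equation with a lateral mass balance, q = Kd*h^x; Q = n*q; rate = Q/(n*spacing*width).
Step 1 — single emitter flow (q = Kd*h^x):
  q = 0.887 * 16.0^0.518 = 3.7296 L/hr
Step 2 — total lateral flow: Q = 23 * 3.7296 = 85.780 L/hr
Step 3 — wetted area: A = 23 * 0.572 * 0.913 = 12.011 m^2
Step 4 — application rate: Q/A = 85.780/12.011 = 7.14 mm/hr
Therefore the application rate along the lateral = 7.14 mm/hr.


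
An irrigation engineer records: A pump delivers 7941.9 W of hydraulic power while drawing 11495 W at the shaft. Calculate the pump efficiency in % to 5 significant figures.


Approach: apply the efficiency ratio, eta = (P_out/P_in)*100.
eta = (7941.9 / 11495) * 100 = 69.090 %
Therefore the pump efficiency = 69.090 %.


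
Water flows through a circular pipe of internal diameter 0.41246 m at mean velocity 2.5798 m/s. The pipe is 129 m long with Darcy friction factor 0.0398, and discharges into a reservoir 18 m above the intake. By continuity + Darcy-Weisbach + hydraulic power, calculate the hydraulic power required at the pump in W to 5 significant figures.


Approach: apply continuity + Darcy-Weisbach + hydraulic power, Q = A*v; hf = f*(L/D)*(v^2/(2g)); H = static + hf; P = rho*g*Q*H.
Step 1 — flow rate (continuity, Q = A*v):
  A = pi*(0.41246/2)^2 = 0.1336145 m^2
  Q = 0.1336145 * 2.5798 = 0.3446987 m^3/s
Step 2 — friction head loss (Darcy-Weisbach):
  hf = 0.0398 * (129/0.41246) * (2.5798^2 / (2*9.81))
  hf = 4.222445 m
Step 3 — total head: H = 18 + 4.222445 = 22.22245 m
Step 4 — hydraulic power (P = rho*g*Q*H):
  P = 1000 * 9.81 * 0.3446987 * 22.22245 = 75145 W
Therefore the hydraulic power required at the pump = 75145 W.


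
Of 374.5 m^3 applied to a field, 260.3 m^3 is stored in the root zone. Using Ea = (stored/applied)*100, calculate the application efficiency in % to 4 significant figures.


Ea = (260.3/374.5)*100 = 69.51 %
Therefore the application efficiency = 69.51 %.


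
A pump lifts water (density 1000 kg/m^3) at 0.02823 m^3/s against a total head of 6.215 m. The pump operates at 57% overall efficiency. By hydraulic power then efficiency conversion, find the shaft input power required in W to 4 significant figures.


Approach: apply hydraulic power then efficiency conversion, P = rho*g*Q*H; P_in = P/eta.
Step 1 — hydraulic power (P = rho*g*Q*H):
  P = 1000 * 9.81 * 0.02823 * 6.215 = 1721.16 W
Step 2 — input power: P_in = P/eta = 1721.16 / 0.57 = 3020 W
Therefore the shaft input power required = 3020 W.


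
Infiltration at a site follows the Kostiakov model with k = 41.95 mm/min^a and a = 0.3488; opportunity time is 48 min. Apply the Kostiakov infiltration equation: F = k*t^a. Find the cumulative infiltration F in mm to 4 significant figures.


F = 41.95 * 48^0.3488 = 161.9 mm
Therefore the cumulative infiltration F = 161.9 mm.


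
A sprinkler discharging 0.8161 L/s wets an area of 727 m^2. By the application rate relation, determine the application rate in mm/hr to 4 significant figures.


Approach: apply the application rate relation, rate = (Q/A)*3600.
rate = (0.8161 / 727) * 3600 = 4.041 mm/hr
Therefore the application rate = 4.041 mm/hr.


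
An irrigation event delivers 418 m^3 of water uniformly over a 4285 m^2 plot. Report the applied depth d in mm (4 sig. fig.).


Approach: apply depth from volume over area, d = (V/A)*1000.
d = (418 / 4285) * 1000 = 97.55 mm
Therefore the applied depth d = 97.55 mm.


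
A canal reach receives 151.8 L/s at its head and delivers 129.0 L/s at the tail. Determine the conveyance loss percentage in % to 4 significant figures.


Approach: apply the conveyance loss ratio, loss% = ((Q_head - Q_tail)/Q_head)*100.
loss = ((151.8 - 129.0)/151.8)*100 = 15.02 %
Therefore the conveyance loss percentage = 15.02 %.


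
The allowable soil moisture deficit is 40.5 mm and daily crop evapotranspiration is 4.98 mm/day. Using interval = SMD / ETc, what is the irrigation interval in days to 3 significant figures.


interval = 40.5 / 4.98 = 8.13 days
Therefore the irrigation interval = 8.13 days.


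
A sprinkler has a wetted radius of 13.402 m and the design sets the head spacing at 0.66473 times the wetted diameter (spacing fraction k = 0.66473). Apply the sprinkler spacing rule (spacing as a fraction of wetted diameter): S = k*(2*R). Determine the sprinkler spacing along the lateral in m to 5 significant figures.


S = 0.66473 * (2 * 13.402) = 17.817 m
Therefore the sprinkler spacing along the lateral = 17.817 m.


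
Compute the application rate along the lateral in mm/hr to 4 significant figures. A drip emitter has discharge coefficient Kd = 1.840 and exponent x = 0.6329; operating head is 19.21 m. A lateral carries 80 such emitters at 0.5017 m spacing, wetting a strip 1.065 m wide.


Approach: apply the emitter equation with a lateral mass balance, q = Kd*h^x; Q = n*q; rate = Q/(n*spacing*width).
Step 1 — single emitter flow (q = Kd*h^x):
  q = 1.840 * 19.21^0.6329 = 11.9443 L/hr
Step 2 — total lateral flow: Q = 80 * 11.9443 = 955.547 L/hr
Step 3 — wetted area: A = 80 * 0.5017 * 1.065 = 42.7448 m^2
Step 4 — application rate: Q/A = 955.547/42.7448 = 22.35 mm/hr
Therefore the application rate along the lateral = 22.35 mm/hr.


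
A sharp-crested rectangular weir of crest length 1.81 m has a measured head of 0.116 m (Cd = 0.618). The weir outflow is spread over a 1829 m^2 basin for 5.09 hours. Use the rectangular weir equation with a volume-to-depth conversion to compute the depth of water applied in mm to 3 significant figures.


Approach: apply the rectangular weir equation with a volume-to-depth conversion, Q = (2/3)*Cd*L*sqrt(2g)*H^1.5; d = Q*t/A * 1000.
Step 1 — weir discharge:
  Q = (2/3)*0.618*1.81*sqrt(2*9.81)*0.116^1.5 = 0.13050 m^3/s
Step 2 — volume: V = 0.13050 * 5.09*3600 = 2391.3 m^3
Step 3 — depth: d = V/A * 1000 = 2391.3/1829 * 1000 = 1310 mm
Therefore the depth of water applied = 1310 mm.


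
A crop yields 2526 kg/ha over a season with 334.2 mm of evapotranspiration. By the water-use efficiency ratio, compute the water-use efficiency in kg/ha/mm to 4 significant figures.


Approach: apply the water-use efficiency ratio, WUE = yield/ET.
WUE = 2526 / 334.2 = 7.558 kg/ha/mm
Therefore the water-use efficiency = 7.558 kg/ha/mm.


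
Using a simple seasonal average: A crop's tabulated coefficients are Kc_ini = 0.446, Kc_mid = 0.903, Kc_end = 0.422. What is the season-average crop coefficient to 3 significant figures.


Approach: apply a simple seasonal average, Kc_avg = (Kc_ini + Kc_mid + Kc_end)/3.
Kc_avg = (0.446 + 0.903 + 0.422)/3 = 0.590
Therefore the season-average crop coefficient = 0.590.


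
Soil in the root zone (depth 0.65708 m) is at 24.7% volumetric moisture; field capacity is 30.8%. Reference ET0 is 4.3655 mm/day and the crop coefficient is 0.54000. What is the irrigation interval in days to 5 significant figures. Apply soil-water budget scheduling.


Approach: apply soil-water budget scheduling, SMD = (FC-theta)/100*depth*1000; ETc = ET0*Kc; interval = SMD/ETc.
Step 1 — soil moisture deficit:
  SMD = (30.8 - 24.7)/100 * 0.65708 * 1000 = 40.08188 mm
Step 2 — daily crop ET (ETc = ET0*Kc):
  ETc = 4.3655 * 0.54000 = 2.357370 mm/day
Step 3 — irrigation interval (SMD/ETc):
  interval = 40.08188 / 2.357370 = 17.003 days
Therefore the irrigation interval = 17.003 days.


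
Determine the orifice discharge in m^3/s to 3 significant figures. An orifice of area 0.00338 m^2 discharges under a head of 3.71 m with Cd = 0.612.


Approach: apply the orifice equation, Q = Cd*A*sqrt(2*g*h).
Q = 0.612 * 0.00338 * sqrt(2*9.81*3.71) = 0.0176 m^3/s
Therefore the orifice discharge = 0.0176 m^3/s.


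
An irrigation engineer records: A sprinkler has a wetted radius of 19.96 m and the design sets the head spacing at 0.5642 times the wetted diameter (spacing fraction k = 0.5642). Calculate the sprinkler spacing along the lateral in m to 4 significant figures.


Approach: apply the sprinkler spacing rule (spacing as a fraction of wetted diameter), S = k*(2*R).
S = 0.5642 * (2 * 19.96) = 22.52 m
Therefore the sprinkler spacing along the lateral = 22.52 m.


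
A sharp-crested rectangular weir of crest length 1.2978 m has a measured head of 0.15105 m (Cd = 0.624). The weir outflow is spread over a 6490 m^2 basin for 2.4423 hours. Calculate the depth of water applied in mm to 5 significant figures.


Approach: apply the rectangular weir equation with a volume-to-depth conversion, Q = (2/3)*Cd*L*sqrt(2g)*H^1.5; d = Q*t/A * 1000.
Step 1 — weir discharge:
  Q = (2/3)*0.624*1.2978*sqrt(2*9.81)*0.15105^1.5 = 0.1403886 m^3/s
Step 2 — volume: V = 0.1403886 * 2.4423*3600 = 1234.335 m^3
Step 3 — depth: d = V/A * 1000 = 1234.335/6490 * 1000 = 190.19 mm
Therefore the depth of water applied = 190.19 mm.


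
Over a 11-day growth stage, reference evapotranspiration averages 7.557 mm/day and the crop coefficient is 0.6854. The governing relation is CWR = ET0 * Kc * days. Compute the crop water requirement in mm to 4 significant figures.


CWR = 7.557 * 0.6854 * 11 = 56.98 mm
Therefore the crop water requirement = 56.98 mm.


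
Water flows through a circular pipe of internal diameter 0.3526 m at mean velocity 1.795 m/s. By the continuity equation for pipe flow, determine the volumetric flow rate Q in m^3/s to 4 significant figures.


Approach: apply the continuity equation for pipe flow, Q = A * v with A = pi*(D/2)^2.
A = pi*(0.3526/2)^2 = 0.0976460 m^2
Q = 0.0976460 * 1.795 = 0.1753 m^3/s
Therefore the volumetric flow rate Q = 0.1753 m^3/s.


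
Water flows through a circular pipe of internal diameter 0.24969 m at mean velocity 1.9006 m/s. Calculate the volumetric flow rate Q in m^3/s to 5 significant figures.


Approach: apply the continuity equation for pipe flow, Q = A * v with A = pi*(D/2)^2.
A = pi*(0.24969/2)^2 = 0.04896572 m^2
Q = 0.04896572 * 1.9006 = 0.093064 m^3/s
Therefore the volumetric flow rate Q = 0.093064 m^3/s.


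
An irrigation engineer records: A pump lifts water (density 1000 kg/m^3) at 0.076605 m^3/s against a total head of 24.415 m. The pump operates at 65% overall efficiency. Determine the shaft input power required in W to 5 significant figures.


Approach: apply hydraulic power then efficiency conversion, P = rho*g*Q*H; P_in = P/eta.
Step 1 — hydraulic power (P = rho*g*Q*H):
  P = 1000 * 9.81 * 0.076605 * 24.415 = 18347.75 W
Step 2 — input power: P_in = P/eta = 18347.75 / 0.65 = 28227 W
Therefore the shaft input power required = 28227 W.


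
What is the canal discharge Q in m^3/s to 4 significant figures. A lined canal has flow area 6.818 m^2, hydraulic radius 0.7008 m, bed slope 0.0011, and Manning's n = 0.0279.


Approach: apply Manning's equation, Q = (1/n)*A*R^(2/3)*S^(1/2).
Q = (1/0.0279) * 6.818 * 0.7008^(2/3) * 0.0011^(1/2) = 6.395 m^3/s
Therefore the canal discharge Q = 6.395 m^3/s.


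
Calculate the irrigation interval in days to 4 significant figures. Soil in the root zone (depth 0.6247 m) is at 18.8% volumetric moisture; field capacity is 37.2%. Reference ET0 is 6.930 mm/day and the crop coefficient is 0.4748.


Approach: apply soil-water budget scheduling, SMD = (FC-theta)/100*depth*1000; ETc = ET0*Kc; interval = SMD/ETc.
Step 1 — soil moisture deficit:
  SMD = (37.2 - 18.8)/100 * 0.6247 * 1000 = 114.945 mm
Step 2 — daily crop ET (ETc = ET0*Kc):
  ETc = 6.930 * 0.4748 = 3.29036 mm/day
Step 3 — irrigation interval (SMD/ETc):
  interval = 114.945 / 3.29036 = 34.93 days
Therefore the irrigation interval = 34.93 days.


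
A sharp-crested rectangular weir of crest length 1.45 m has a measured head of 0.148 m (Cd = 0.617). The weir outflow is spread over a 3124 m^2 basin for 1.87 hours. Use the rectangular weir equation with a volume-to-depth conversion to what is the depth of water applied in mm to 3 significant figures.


Approach: apply the rectangular weir equation with a volume-to-depth conversion, Q = (2/3)*Cd*L*sqrt(2g)*H^1.5; d = Q*t/A * 1000.
Step 1 — weir discharge:
  Q = (2/3)*0.617*1.45*sqrt(2*9.81)*0.148^1.5 = 0.15042 m^3/s
Step 2 — volume: V = 0.15042 * 1.87*3600 = 1012.6 m^3
Step 3 — depth: d = V/A * 1000 = 1012.6/3124 * 1000 = 324 mm
Therefore the depth of water applied = 324 mm.


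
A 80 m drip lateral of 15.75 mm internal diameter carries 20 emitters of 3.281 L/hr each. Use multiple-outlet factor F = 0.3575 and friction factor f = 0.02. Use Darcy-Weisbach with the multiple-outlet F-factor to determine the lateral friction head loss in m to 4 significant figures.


Approach: apply Darcy-Weisbach with the multiple-outlet F-factor, Q = n*q/(3600*1000) m^3/s; v = Q/A; hf = F*f*(L/D)*(v^2/(2g)).
Q = 20*3.281/(3600*1000) = 1.82278e-05 m^3/s
A = pi*(15.75e-3/2)^2 = 1.94828e-04 m^2, so v = Q/A = 0.0935584 m/s
hf = 0.3575*0.02*(80/0.01575)*(0.0935584^2/(2*9.81)) = 0.01620 m
Therefore the lateral friction head loss = 0.01620 m.


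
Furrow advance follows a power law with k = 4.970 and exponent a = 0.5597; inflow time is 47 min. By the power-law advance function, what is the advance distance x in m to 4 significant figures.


Approach: apply the power-law advance function, x = k*t^a.
x = 4.970 * 47^0.5597 = 42.88 m
Therefore the advance distance x = 42.88 m.


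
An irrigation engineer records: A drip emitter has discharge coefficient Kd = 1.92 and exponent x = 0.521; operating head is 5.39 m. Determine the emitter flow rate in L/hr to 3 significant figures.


Approach: apply the emitter characteristic equation, q = Kd * h^x.
q = 1.92 * 5.39^0.521 = 4.62 L/hr
Therefore the emitter flow rate = 4.62 L/hr.


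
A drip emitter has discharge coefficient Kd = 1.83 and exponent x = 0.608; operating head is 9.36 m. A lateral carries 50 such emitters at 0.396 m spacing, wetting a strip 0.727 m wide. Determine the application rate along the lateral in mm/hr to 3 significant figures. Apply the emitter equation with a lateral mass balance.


Approach: apply the emitter equation with a lateral mass balance, q = Kd*h^x; Q = n*q; rate = Q/(n*spacing*width).
Step 1 — single emitter flow (q = Kd*h^x):
  q = 1.83 * 9.36^0.608 = 7.1283 L/hr
Step 2 — total lateral flow: Q = 50 * 7.1283 = 356.42 L/hr
Step 3 — wetted area: A = 50 * 0.396 * 0.727 = 14.395 m^2
Step 4 — application rate: Q/A = 356.42/14.395 = 24.8 mm/hr
Therefore the application rate along the lateral = 24.8 mm/hr.


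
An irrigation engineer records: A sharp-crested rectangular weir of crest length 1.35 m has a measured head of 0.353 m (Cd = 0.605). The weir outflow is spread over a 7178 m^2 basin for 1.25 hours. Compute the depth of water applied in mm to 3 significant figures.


Approach: apply the rectangular weir equation with a volume-to-depth conversion, Q = (2/3)*Cd*L*sqrt(2g)*H^1.5; d = Q*t/A * 1000.
Step 1 — weir discharge:
  Q = (2/3)*0.605*1.35*sqrt(2*9.81)*0.353^1.5 = 0.50584 m^3/s
Step 2 — volume: V = 0.50584 * 1.25*3600 = 2276.3 m^3
Step 3 — depth: d = V/A * 1000 = 2276.3/7178 * 1000 = 317 mm
Therefore the depth of water applied = 317 mm.


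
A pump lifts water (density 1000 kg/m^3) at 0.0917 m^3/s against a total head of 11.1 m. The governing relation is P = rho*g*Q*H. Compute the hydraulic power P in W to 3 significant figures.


P = 1000 * 9.81 * 0.0917 * 11.1 = 9990 W
Therefore the hydraulic power P = 9990 W.


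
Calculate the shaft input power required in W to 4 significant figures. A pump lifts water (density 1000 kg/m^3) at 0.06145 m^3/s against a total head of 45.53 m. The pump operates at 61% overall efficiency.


Approach: apply hydraulic power then efficiency conversion, P = rho*g*Q*H; P_in = P/eta.
Step 1 — hydraulic power (P = rho*g*Q*H):
  P = 1000 * 9.81 * 0.06145 * 45.53 = 27446.6 W
Step 2 — input power: P_in = P/eta = 27446.6 / 0.61 = 44990 W
Therefore the shaft input power required = 44990 W.


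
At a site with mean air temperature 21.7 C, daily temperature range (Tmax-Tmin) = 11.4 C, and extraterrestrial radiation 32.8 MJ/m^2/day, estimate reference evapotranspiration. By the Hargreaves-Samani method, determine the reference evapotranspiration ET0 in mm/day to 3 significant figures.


Approach: apply the Hargreaves-Samani method, ET0 = 0.0023*(Tmean+17.8)*sqrt(Tmax-Tmin)*0.408*Ra.
ET0 = 0.0023*(21.7+17.8)*sqrt(11.4)*0.408*32.8 = 4.10 mm/day
Therefore the reference evapotranspiration ET0 = 4.10 mm/day.


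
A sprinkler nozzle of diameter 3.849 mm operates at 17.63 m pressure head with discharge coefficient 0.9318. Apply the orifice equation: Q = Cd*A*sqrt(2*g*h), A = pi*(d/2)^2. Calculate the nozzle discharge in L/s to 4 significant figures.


A = pi*(3.849e-3/2)^2 = 1.16355e-05 m^2
Q = 0.9318 * 1.16355e-05 * sqrt(2*9.81*17.63) * 1000 = 0.2016 L/s
Therefore the nozzle discharge = 0.2016 L/s.


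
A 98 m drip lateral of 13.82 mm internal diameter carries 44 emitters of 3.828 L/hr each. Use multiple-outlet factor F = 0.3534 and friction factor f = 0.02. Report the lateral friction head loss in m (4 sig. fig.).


Approach: apply Darcy-Weisbach with the multiple-outlet F-factor, Q = n*q/(3600*1000) m^3/s; v = Q/A; hf = F*f*(L/D)*(v^2/(2g)).
Q = 44*3.828/(3600*1000) = 4.67867e-05 m^3/s
A = pi*(13.82e-3/2)^2 = 1.50005e-04 m^2, so v = Q/A = 0.311901 m/s
hf = 0.3534*0.02*(98/0.01382)*(0.311901^2/(2*9.81)) = 0.2485 m
Therefore the lateral friction head loss = 0.2485 m.


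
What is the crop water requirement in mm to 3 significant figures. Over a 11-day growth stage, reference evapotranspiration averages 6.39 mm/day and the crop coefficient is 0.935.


Approach: apply the crop water requirement relation, CWR = ET0 * Kc * days.
CWR = 6.39 * 0.935 * 11 = 65.7 mm
Therefore the crop water requirement = 65.7 mm.


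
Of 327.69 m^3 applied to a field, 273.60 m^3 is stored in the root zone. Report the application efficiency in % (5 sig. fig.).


Approach: apply the application efficiency ratio, Ea = (stored/applied)*100.
Ea = (273.60/327.69)*100 = 83.494 %
Therefore the application efficiency = 83.494 %.


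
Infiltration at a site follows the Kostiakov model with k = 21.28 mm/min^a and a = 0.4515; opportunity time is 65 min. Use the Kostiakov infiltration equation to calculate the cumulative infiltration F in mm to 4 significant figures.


Approach: apply the Kostiakov infiltration equation, F = k*t^a.
F = 21.28 * 65^0.4515 = 140.1 mm
Therefore the cumulative infiltration F = 140.1 mm.


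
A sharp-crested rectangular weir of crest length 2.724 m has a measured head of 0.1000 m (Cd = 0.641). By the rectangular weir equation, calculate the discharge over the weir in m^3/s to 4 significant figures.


Approach: apply the rectangular weir equation, Q = (2/3)*Cd*L*sqrt(2g)*H^1.5.
Q = (2/3)*0.641*2.724*sqrt(2*9.81)*0.1000^1.5 = 0.1631 m^3/s
Therefore the discharge over the weir = 0.1631 m^3/s.


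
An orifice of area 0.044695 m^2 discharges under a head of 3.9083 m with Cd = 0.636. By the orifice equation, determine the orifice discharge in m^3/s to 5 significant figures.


Approach: apply the orifice equation, Q = Cd*A*sqrt(2*g*h).
Q = 0.636 * 0.044695 * sqrt(2*9.81*3.9083) = 0.24892 m^3/s
Therefore the orifice discharge = 0.24892 m^3/s.


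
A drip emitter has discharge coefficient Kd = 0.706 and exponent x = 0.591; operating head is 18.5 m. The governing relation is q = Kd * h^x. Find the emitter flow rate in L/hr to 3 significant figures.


q = 0.706 * 18.5^0.591 = 3.96 L/hr
Therefore the emitter flow rate = 3.96 L/hr.


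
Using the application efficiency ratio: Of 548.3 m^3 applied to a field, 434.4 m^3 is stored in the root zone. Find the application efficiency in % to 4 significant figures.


Approach: apply the application efficiency ratio, Ea = (stored/applied)*100.
Ea = (434.4/548.3)*100 = 79.23 %
Therefore the application efficiency = 79.23 %.


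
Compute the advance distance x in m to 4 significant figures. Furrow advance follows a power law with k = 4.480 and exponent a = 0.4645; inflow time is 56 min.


Approach: apply the power-law advance function, x = k*t^a.
x = 4.480 * 56^0.4645 = 29.06 m
Therefore the advance distance x = 29.06 m.


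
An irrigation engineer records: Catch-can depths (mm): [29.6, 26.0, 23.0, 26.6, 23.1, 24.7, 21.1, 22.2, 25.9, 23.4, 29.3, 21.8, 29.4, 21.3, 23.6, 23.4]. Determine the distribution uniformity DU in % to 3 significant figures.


Approach: apply the low-quarter distribution uniformity, DU = (mean of lowest quarter of readings / overall mean)*100.
sorted lowest 4 of 16: [21.1, 21.3, 21.8, 22.2] -> mean = 21.600 mm
overall mean = 24.650 mm
DU = (21.600/24.650)*100 = 87.6 %
Therefore the distribution uniformity DU = 87.6 %.


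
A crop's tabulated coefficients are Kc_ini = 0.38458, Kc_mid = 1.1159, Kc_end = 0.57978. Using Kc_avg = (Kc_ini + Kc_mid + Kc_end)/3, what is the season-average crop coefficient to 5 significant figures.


Kc_avg = (0.38458 + 1.1159 + 0.57978)/3 = 0.69342
Therefore the season-average crop coefficient = 0.69342.
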